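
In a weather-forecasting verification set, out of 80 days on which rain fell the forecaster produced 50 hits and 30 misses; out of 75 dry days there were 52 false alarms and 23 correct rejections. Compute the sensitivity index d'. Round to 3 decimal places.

d' = -0.187

H = 50/80 = 0.6250
FA = 52/75 = 0.6933
z(H) = z(0.6250) = 0.3186
z(FA) = z(0.6933) = 0.5052
d' = z(H) − z(FA) = 0.3186 − 0.5052 = -0.1866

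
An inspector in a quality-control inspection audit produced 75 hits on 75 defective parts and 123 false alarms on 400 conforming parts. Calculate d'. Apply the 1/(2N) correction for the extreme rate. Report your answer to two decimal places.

The hit rate is 75/75 = 1, so apply the 1/(2N) correction: H → 1 − 1/(2·75) = 0.99333.
z(H) = z(0.99333) = 2.475
z(FA) = z(0.30750) = -0.503
d' = 2.475 − (-0.503) = 2.978

d' = 2.98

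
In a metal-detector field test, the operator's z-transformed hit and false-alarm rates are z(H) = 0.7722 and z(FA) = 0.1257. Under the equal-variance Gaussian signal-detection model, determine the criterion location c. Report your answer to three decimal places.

c = −½·[z(H) + z(FA)] = −½·(0.7722 + 0.1257) = -0.44895

c = -0.449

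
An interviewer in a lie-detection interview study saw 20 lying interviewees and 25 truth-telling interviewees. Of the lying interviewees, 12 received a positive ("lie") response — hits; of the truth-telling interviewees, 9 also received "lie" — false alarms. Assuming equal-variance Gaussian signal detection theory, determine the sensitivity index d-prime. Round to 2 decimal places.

H = 12/20 = 0.6000
FA = 9/25 = 0.3600
z(H) = 0.253
z(FA) = -0.358
d' = z(H) − z(FA) = 0.253 − (-0.358) = 0.611

d-prime = 0.61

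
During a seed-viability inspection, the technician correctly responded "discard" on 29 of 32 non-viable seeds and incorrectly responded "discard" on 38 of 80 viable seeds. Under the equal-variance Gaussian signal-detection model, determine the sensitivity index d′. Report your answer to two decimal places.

H = 29/32 = 0.9062
FA = 38/80 = 0.4750
Φ⁻¹(H) = 1.3177
Φ⁻¹(FA) = -0.0627
d' = z(H) − z(FA) = 1.3177 − (-0.0627) = 1.3804

d′ = 1.38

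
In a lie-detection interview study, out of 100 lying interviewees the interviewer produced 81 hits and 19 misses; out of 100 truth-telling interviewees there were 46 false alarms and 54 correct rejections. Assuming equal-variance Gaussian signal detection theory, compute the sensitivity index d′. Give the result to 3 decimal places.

H = 81/100 = 0.8100
FA = 46/100 = 0.4600
z(H) = z(0.8100) = 0.8779
z(FA) = z(0.4600) = -0.1004
d' = z(H) − z(FA) = 0.8779 − (-0.1004) = 0.9783

d′ = 0.978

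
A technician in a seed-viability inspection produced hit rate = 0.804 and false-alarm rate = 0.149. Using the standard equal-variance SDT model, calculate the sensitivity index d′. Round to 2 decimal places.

z(0.804) = 0.856, z(0.149) = -1.041
d' = z(H) − z(FA) = 0.856 − (-1.041) = 1.897

d′ = 1.90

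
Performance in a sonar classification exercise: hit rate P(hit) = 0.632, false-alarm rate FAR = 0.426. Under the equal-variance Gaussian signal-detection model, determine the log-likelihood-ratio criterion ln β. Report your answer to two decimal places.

z(0.632) = 0.337, z(0.426) = -0.187
ln β = −½·[z(H)² − z(FA)²] = −0.5 × (0.114 − 0.035) = -0.0395

ln β = -0.04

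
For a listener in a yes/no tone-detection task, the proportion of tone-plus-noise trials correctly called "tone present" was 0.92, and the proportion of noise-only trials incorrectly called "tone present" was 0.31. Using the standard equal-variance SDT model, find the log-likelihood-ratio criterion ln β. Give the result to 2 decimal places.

ln β = -0.86

Φ⁻¹(H) = 1.405
Φ⁻¹(FA) = -0.496
ln β = −½·[z(H)² − z(FA)²] = −0.5 × (1.974 − 0.246) = -0.864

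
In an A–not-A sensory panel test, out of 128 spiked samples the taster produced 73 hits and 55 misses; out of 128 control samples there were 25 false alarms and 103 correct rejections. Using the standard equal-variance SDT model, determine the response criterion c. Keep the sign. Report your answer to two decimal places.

H = 73/128 = 0.5703
FA = 25/128 = 0.1953
z(H) = z(0.5703) = 0.177
z(FA) = z(0.1953) = -0.859
c = −½·[z(H) + z(FA)] = −0.5 × (0.177 + (-0.859)) = 0.341
c > 0: the taster has a conservative response bias.

c = 0.34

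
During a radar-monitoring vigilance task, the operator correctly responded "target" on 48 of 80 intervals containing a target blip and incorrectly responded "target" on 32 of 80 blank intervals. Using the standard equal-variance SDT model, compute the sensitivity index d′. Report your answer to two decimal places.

d′ = 0.51

H = 48/80 = 0.6000
FA = 32/80 = 0.4000
Φ⁻¹(0.6000) = 0.2533, Φ⁻¹(0.4000) = -0.2533
d' = z(H) − z(FA) = 0.2533 − (-0.2533) = 0.5066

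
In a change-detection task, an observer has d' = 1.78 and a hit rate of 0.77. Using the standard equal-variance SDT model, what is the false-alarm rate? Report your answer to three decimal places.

z(hit rate) = z(0.77) = 0.7388
z(FA) = z(H) − d' = 0.7388 − 1.78 = -1.0412
false-alarm rate = Φ(-1.0412) = 0.1489

false-alarm rate = 0.149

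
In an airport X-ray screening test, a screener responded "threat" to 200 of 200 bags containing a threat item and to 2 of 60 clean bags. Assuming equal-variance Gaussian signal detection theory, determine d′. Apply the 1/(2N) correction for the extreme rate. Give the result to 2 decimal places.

The hit rate is 200/200 = 1, so apply the 1/(2N) correction: H → 1 − 1/(2·200) = 0.99750.
z(H) = z(0.99750) = 2.807
z(FA) = z(0.03333) = -1.834
d' = 2.807 − (-1.834) = 4.641

d′ = 4.64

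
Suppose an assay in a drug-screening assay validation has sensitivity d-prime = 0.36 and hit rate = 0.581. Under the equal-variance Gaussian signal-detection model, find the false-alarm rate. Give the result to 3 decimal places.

false-alarm rate = 0.438

z(hit rate) = z(0.581) = 0.2045
z(FA) = z(H) − d' = 0.2045 − 0.36 = -0.1555
false-alarm rate = Φ(-0.1555) = 0.4382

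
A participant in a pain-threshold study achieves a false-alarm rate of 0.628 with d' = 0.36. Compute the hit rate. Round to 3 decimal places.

hit rate = 0.754

z(false-alarm rate) = z(0.628) = 0.3266
z(H) = z(FA) + d' = 0.3266 + 0.36 = 0.6866
hit rate = Φ(0.6866) = 0.7538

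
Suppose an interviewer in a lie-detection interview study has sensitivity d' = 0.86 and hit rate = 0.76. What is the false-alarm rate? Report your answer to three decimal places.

false-alarm rate = 0.439

z(hit rate) = z(0.76) = 0.7063
z(FA) = z(H) − d' = 0.7063 − 0.86 = -0.1537
false-alarm rate = Φ(-0.1537) = 0.4389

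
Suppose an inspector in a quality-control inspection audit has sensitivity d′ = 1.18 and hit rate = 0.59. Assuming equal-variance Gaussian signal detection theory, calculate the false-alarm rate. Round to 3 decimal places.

z(hit rate) = z(0.59) = 0.2275
z(FA) = z(H) − d' = 0.2275 − 1.18 = -0.9525
false-alarm rate = Φ(-0.9525) = 0.1704

false-alarm rate = 0.170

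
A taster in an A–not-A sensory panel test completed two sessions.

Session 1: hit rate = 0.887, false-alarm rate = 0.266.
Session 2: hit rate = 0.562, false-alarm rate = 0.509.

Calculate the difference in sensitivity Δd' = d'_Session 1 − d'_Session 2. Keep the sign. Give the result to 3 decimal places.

Δd' = 1.702

Session 1: z(0.887) = 1.2107, z(0.266) = -0.6250, d' = 1.8357
Session 2: z(0.562) = 0.1560, z(0.509) = 0.0226, d' = 0.1334
Δd' = d'_Session 1 − d'_Session 2 = 1.8357 − 0.1334 = 1.7023
Session 1 has the higher sensitivity.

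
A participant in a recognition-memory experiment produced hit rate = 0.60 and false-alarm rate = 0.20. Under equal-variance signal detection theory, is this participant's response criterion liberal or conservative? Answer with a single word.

conservative

z(H) = 0.253, z(FA) = -0.842
c = −½·(z(H) + z(FA)) = 0.2945
c > 0 → conservative criterion (biased toward responding “no”).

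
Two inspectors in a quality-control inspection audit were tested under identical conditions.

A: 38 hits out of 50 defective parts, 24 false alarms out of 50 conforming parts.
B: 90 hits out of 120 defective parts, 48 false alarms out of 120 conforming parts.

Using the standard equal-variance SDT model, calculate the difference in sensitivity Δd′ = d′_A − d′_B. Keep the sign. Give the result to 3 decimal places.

A: z(0.7600) = 0.7063, z(0.4800) = -0.0502, d' = 0.7565
B: z(0.7500) = 0.6745, z(0.4000) = -0.2533, d' = 0.9278
Δd' = d'_A − d'_B = 0.7565 − 0.9278 = -0.1713
B has the higher sensitivity.

Δd′ = -0.171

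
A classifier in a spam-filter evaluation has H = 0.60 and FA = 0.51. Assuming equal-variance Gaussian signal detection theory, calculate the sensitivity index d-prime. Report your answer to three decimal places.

z(H) = 0.2533
z(FA) = 0.0251
d' = z(H) − z(FA) = 0.2533 − 0.0251 = 0.2282

d-prime = 0.228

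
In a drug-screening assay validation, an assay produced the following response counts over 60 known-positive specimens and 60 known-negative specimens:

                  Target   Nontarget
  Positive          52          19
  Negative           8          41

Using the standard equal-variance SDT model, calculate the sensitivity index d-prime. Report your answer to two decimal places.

d-prime = 1.59

H = 52/60 = 0.8667
FA = 19/60 = 0.3167
z(H) = z(0.8667) = 1.111
z(FA) = z(0.3167) = -0.477
d' = z(H) − z(FA) = 1.111 − (-0.477) = 1.588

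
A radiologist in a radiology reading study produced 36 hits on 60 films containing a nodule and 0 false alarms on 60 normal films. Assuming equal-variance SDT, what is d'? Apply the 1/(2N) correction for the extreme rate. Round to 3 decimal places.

The false-alarm rate is 0/60 = 0, so apply the 1/(2N) correction: FA → 1/(2·60) = 0.00833.
z(H) = z(0.60000) = 0.2533
z(FA) = z(0.00833) = -2.3941
d' = 0.2533 − (-2.3941) = 2.6474

d' = 2.647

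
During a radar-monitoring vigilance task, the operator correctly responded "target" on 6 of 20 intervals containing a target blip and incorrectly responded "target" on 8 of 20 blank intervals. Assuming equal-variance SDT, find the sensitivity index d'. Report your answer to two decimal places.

d' = -0.27

H = 6/20 = 0.3000
FA = 8/20 = 0.4000
z(0.3000) = -0.5244, z(0.4000) = -0.2533
d' = z(H) − z(FA) = -0.5244 − (-0.2533) = -0.2711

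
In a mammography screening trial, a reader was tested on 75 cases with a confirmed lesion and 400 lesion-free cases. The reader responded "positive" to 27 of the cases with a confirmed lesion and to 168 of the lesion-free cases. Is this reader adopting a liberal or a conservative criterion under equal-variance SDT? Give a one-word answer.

conservative

z(H) = -0.358, z(FA) = -0.202
c = −½·(z(H) + z(FA)) = 0.280
c > 0 → conservative criterion (biased toward responding “no”).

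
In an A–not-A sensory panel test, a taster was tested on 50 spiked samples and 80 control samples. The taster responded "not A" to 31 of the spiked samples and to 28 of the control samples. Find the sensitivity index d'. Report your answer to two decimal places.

d' = 0.69

H = 31/50 = 0.6200
FA = 28/80 = 0.3500
z(H) = 0.3055
z(FA) = -0.3853
d' = z(H) − z(FA) = 0.3055 − (-0.3853) = 0.6908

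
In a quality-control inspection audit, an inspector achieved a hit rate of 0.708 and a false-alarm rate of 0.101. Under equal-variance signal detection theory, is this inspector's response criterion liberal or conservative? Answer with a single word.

z(H) = 0.548, z(FA) = -1.276
c = −½·(z(H) + z(FA)) = 0.364
c > 0 → conservative criterion (biased toward responding “no”).

conservative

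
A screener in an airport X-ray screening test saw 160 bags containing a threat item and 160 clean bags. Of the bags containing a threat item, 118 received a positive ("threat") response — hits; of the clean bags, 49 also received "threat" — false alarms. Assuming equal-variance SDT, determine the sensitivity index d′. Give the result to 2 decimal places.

d′ = 1.14

H = 118/160 = 0.7375
FA = 49/160 = 0.3063
z(H) = 0.636
z(FA) = -0.506
d' = z(H) − z(FA) = 0.636 − (-0.506) = 1.142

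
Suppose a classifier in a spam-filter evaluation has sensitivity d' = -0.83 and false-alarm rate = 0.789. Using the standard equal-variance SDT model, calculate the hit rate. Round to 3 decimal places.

hit rate = 0.489

z(false-alarm rate) = z(0.789) = 0.8030
z(H) = z(FA) + d' = 0.8030 + (-0.83) = -0.0270
hit rate = Φ(-0.0270) = 0.4892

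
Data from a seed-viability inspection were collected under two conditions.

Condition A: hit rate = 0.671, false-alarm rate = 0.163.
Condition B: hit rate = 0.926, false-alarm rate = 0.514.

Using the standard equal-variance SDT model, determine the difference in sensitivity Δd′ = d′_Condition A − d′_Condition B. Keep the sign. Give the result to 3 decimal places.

Condition A: z(0.671) = 0.4427, z(0.163) = -0.9822, d' = 1.4249
Condition B: z(0.926) = 1.4466, z(0.514) = 0.0351, d' = 1.4115
Δd' = d'_Condition A − d'_Condition B = 1.4249 − 1.4115 = 0.0134
Condition A has the higher sensitivity.

Δd′ = 0.013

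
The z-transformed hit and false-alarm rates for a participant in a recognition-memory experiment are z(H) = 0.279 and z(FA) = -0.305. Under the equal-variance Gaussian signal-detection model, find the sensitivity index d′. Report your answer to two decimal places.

d' = z(H) − z(FA) = 0.279 − (-0.305) = 0.584

d′ = 0.58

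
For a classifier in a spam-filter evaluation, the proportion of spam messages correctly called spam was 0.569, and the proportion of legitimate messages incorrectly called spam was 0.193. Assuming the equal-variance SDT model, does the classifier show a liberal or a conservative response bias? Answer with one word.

z(H) = 0.174, z(FA) = -0.867
c = −½·(z(H) + z(FA)) = 0.3465
c > 0 → conservative criterion (biased toward responding “no”).

conservative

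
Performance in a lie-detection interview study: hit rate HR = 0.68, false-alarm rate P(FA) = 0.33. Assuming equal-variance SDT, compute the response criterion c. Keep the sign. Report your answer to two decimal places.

c = -0.01

Φ⁻¹(H) = 0.468
Φ⁻¹(FA) = -0.440
c = −½·[z(H) + z(FA)] = −0.5 × (0.468 + (-0.440)) = -0.014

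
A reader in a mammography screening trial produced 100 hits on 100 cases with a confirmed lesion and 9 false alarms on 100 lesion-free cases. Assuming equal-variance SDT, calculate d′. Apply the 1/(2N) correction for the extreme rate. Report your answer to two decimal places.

d′ = 3.92

The hit rate is 100/100 = 1, so apply the 1/(2N) correction: H → 1 − 1/(2·100) = 0.99500.
z(H) = z(0.99500) = 2.576
z(FA) = z(0.09000) = -1.341
d' = 2.576 − (-1.341) = 3.917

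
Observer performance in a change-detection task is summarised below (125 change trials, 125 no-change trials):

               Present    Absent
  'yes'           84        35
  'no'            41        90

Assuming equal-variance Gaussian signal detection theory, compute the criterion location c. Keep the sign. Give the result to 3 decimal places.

H = 84/125 = 0.6720
FA = 35/125 = 0.2800
z(0.6720) = 0.4454, z(0.2800) = -0.5828
c = −½·[z(H) + z(FA)] = −0.5 × (0.4454 + (-0.5828)) = 0.0687

c = 0.069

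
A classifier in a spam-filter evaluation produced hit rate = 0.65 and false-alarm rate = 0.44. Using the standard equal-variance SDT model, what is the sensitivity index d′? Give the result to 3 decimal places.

d′ = 0.536

z(H) = 0.3853
z(FA) = -0.1510
d' = z(H) − z(FA) = 0.3853 − (-0.1510) = 0.5363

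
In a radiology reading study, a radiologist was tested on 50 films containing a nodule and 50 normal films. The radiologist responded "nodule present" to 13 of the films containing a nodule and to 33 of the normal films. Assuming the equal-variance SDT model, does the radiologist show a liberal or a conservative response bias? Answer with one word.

z(H) = -0.643, z(FA) = 0.412
c = −½·(z(H) + z(FA)) = 0.1155
c > 0 → conservative criterion (biased toward responding “no”).

conservative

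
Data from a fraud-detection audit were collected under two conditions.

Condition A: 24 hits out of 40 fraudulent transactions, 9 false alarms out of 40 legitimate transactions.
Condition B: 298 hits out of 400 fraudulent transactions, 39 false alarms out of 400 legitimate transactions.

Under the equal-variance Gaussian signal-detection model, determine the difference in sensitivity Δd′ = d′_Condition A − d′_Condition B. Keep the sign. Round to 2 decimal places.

Condition A: z(0.6000) = 0.253, z(0.2250) = -0.755, d' = 1.008
Condition B: z(0.7450) = 0.659, z(0.0975) = -1.296, d' = 1.955
Δd' = d'_Condition A − d'_Condition B = 1.008 − 1.955 = -0.947
Condition B has the higher sensitivity.

Δd′ = -0.95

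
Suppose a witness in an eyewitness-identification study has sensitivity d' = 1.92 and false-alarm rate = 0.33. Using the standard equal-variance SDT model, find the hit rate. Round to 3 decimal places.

hit rate = 0.931

z(false-alarm rate) = z(0.33) = -0.4399
z(H) = z(FA) + d' = -0.4399 + 1.92 = 1.4801
hit rate = Φ(1.4801) = 0.9306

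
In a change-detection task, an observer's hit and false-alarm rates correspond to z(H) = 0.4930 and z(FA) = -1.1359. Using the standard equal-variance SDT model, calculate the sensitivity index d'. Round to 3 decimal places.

d' = 1.629

d' = z(H) − z(FA) = 0.4930 − (-1.1359) = 1.6289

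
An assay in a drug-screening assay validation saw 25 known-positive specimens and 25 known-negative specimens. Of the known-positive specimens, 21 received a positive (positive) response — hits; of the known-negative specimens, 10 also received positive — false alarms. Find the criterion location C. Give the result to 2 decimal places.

H = 21/25 = 0.8400
FA = 10/25 = 0.4000
z(H) = 0.994
z(FA) = -0.253
c = −½·[z(H) + z(FA)] = −0.5 × (0.994 + (-0.253)) = -0.3705

C = -0.37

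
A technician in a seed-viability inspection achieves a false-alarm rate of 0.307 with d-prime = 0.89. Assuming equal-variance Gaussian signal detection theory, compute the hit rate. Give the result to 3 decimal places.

z(false-alarm rate) = z(0.307) = -0.5044
z(H) = z(FA) + d' = -0.5044 + 0.89 = 0.3856
hit rate = Φ(0.3856) = 0.6501

hit rate = 0.650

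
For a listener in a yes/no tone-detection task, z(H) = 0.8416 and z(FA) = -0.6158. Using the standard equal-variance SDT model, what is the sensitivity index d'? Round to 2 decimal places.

d' = 1.46

d' = z(H) − z(FA) = 0.8416 − (-0.6158) = 1.4574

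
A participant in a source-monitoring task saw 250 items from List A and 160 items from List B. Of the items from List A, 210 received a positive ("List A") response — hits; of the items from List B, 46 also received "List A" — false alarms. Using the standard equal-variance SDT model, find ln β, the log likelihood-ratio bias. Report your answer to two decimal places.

ln β = -0.34

H = 210/250 = 0.8400
FA = 46/160 = 0.2875
z(0.8400) = 0.994, z(0.2875) = -0.561
ln β = −½·[z(H)² − z(FA)²] = −0.5 × (0.988 − 0.315) = -0.3365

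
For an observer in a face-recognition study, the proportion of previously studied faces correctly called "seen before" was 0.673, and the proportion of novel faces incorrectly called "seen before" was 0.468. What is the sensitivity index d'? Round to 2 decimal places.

z(H) = z(0.673) = 0.4482
z(FA) = z(0.468) = -0.0803
d' = z(H) − z(FA) = 0.4482 − (-0.0803) = 0.5285

d' = 0.53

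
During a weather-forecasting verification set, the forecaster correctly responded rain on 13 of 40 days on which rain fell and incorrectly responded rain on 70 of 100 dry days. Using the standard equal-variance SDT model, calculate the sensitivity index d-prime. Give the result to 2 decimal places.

H = 13/40 = 0.3250
FA = 70/100 = 0.7000
Φ⁻¹(0.3250) = -0.454, Φ⁻¹(0.7000) = 0.524
d' = z(H) − z(FA) = -0.454 − 0.524 = -0.978

d-prime = -0.98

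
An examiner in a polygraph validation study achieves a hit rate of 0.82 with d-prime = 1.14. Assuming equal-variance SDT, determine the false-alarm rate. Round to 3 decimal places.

z(hit rate) = z(0.82) = 0.9154
z(FA) = z(H) − d' = 0.9154 − 1.14 = -0.2246
false-alarm rate = Φ(-0.2246) = 0.4111

false-alarm rate = 0.411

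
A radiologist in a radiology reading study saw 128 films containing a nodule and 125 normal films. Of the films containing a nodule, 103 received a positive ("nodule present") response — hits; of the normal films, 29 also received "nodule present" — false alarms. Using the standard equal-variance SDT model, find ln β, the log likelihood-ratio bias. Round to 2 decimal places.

H = 103/128 = 0.8047
FA = 29/125 = 0.2320
Φ⁻¹(H) = 0.859
Φ⁻¹(FA) = -0.732
ln β = −½·[z(H)² − z(FA)²] = −0.5 × (0.738 − 0.536) = -0.101

ln β = -0.10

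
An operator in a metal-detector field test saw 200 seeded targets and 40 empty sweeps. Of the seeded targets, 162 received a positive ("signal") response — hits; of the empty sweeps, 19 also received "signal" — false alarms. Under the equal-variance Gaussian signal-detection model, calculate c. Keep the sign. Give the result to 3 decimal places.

H = 162/200 = 0.8100
FA = 19/40 = 0.4750
Φ⁻¹(0.8100) = 0.8779, Φ⁻¹(0.4750) = -0.0627
c = −½·[z(H) + z(FA)] = −0.5 × (0.8779 + (-0.0627)) = -0.4076

c = -0.408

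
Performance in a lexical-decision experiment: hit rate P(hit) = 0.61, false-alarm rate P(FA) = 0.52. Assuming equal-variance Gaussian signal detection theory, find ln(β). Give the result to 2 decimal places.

z(H) = 0.279
z(FA) = 0.050
ln β = −½·[z(H)² − z(FA)²] = −0.5 × (0.078 − 0.003) = -0.0375

ln β = -0.04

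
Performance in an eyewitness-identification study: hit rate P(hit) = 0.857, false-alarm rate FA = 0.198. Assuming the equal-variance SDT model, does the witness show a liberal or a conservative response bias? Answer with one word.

z(H) = 1.067, z(FA) = -0.849
c = −½·(z(H) + z(FA)) = -0.109
c < 0 → liberal criterion (biased toward responding “yes”).

liberal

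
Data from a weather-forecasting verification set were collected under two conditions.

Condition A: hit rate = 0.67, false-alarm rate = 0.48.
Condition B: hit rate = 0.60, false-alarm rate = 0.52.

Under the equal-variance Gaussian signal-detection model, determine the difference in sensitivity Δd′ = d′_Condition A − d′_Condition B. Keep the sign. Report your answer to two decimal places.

Condition A: z(0.67) = 0.440, z(0.48) = -0.050, d' = 0.490
Condition B: z(0.60) = 0.253, z(0.52) = 0.050, d' = 0.203
Δd' = d'_Condition A − d'_Condition B = 0.490 − 0.203 = 0.287
Condition A has the higher sensitivity.

Δd′ = 0.29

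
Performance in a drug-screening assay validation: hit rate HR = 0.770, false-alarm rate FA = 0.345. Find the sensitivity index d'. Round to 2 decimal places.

z(H) = z(0.770) = 0.7388
z(FA) = z(0.345) = -0.3989
d' = z(H) − z(FA) = 0.7388 − (-0.3989) = 1.1377

d' = 1.14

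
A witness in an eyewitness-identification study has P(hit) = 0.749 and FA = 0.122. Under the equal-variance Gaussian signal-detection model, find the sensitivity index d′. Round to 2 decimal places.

z(0.749) = 0.671, z(0.122) = -1.165
d' = z(H) − z(FA) = 0.671 − (-1.165) = 1.836

d′ = 1.84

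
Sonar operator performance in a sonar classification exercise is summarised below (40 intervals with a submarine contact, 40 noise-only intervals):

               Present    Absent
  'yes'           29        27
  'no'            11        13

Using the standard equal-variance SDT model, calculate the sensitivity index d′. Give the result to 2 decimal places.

d′ = 0.14

H = 29/40 = 0.7250
FA = 27/40 = 0.6750
z(H) = z(0.7250) = 0.5978
z(FA) = z(0.6750) = 0.4538
d' = z(H) − z(FA) = 0.5978 − 0.4538 = 0.1440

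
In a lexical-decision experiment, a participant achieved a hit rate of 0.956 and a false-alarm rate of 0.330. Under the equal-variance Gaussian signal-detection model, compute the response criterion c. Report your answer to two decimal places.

Φ⁻¹(H) = Φ⁻¹(0.956) = 1.706
Φ⁻¹(FA) = Φ⁻¹(0.330) = -0.440
c = −½·[z(H) + z(FA)] = −0.5 × (1.706 + (-0.440)) = -0.633

c = -0.63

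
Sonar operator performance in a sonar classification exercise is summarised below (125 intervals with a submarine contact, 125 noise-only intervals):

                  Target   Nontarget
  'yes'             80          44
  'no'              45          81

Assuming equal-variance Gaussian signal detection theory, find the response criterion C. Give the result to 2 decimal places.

C = 0.01

H = 80/125 = 0.6400
FA = 44/125 = 0.3520
Φ⁻¹(0.6400) = 0.358, Φ⁻¹(0.3520) = -0.380
c = −½·[z(H) + z(FA)] = −0.5 × (0.358 + (-0.380)) = 0.011
c > 0: the sonar operator has a conservative response bias.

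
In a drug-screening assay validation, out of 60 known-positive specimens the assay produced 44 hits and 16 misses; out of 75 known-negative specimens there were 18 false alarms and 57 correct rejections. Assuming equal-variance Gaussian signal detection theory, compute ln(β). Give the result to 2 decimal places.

ln β = 0.06

H = 44/60 = 0.7333
FA = 18/75 = 0.2400
z(H) = z(0.7333) = 0.623
z(FA) = z(0.2400) = -0.706
ln β = −½·[z(H)² − z(FA)²] = −0.5 × (0.388 − 0.498) = 0.055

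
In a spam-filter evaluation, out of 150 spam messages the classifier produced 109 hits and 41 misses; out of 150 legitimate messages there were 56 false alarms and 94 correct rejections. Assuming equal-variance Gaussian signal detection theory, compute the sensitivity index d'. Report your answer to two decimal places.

d' = 0.93

H = 109/150 = 0.7267
FA = 56/150 = 0.3733
z(H) = z(0.7267) = 0.603
z(FA) = z(0.3733) = -0.323
d' = z(H) − z(FA) = 0.603 − (-0.323) = 0.926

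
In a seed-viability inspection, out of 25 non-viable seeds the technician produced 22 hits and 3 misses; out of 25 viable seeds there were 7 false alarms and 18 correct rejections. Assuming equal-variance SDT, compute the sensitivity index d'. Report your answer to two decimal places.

H = 22/25 = 0.8800
FA = 7/25 = 0.2800
z(H) = z(0.8800) = 1.175
z(FA) = z(0.2800) = -0.583
d' = z(H) − z(FA) = 1.175 − (-0.583) = 1.758

d' = 1.76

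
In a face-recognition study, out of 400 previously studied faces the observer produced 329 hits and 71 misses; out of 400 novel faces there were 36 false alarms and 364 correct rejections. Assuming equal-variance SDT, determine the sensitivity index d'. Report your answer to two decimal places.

d' = 2.27

H = 329/400 = 0.8225
FA = 36/400 = 0.0900
z(H) = z(0.8225) = 0.9249
z(FA) = z(0.0900) = -1.3408
d' = z(H) − z(FA) = 0.9249 − (-1.3408) = 2.2657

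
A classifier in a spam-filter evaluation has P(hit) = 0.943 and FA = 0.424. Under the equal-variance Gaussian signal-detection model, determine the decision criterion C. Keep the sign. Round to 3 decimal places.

C = -0.694

z(H) = z(0.943) = 1.5805
z(FA) = z(0.424) = -0.1917
c = −½·[z(H) + z(FA)] = −0.5 × (1.5805 + (-0.1917)) = -0.6944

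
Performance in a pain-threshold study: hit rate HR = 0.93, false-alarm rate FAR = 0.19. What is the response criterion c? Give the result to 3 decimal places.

c = -0.299

z(H) = z(0.93) = 1.4758
z(FA) = z(0.19) = -0.8779
c = −½·[z(H) + z(FA)] = −0.5 × (1.4758 + (-0.8779)) = -0.29895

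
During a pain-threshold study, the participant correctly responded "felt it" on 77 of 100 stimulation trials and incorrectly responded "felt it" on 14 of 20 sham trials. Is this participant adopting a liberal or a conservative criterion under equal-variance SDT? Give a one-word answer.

z(H) = 0.739, z(FA) = 0.524
c = −½·(z(H) + z(FA)) = -0.6315
c < 0 → liberal criterion (biased toward responding “yes”).

liberal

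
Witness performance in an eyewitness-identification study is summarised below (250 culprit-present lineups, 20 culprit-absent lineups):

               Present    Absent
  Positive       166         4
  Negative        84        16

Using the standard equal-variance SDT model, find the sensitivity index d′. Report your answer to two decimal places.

d′ = 1.27

H = 166/250 = 0.6640
FA = 4/20 = 0.2000
Φ⁻¹(H) = 0.423
Φ⁻¹(FA) = -0.842
d' = z(H) − z(FA) = 0.423 − (-0.842) = 1.265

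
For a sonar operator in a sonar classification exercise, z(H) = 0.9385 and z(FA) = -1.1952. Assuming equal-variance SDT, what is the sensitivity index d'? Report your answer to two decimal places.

d' = 2.13

d' = z(H) − z(FA) = 0.9385 − (-1.1952) = 2.1337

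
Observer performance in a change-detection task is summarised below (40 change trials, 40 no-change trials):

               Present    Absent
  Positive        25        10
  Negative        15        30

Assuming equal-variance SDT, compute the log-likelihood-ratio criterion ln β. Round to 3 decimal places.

ln β = 0.177

H = 25/40 = 0.6250
FA = 10/40 = 0.2500
Φ⁻¹(H) = 0.3186
Φ⁻¹(FA) = -0.6745
ln β = −½·[z(H)² − z(FA)²] = −0.5 × (0.1015 − 0.4550) = 0.17675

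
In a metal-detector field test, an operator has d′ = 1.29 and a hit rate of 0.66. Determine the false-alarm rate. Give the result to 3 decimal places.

false-alarm rate = 0.190

z(hit rate) = z(0.66) = 0.4125
z(FA) = z(H) − d' = 0.4125 − 1.29 = -0.8775
false-alarm rate = Φ(-0.8775) = 0.1901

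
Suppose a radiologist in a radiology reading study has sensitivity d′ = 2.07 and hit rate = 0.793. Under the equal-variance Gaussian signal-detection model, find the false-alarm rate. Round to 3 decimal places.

false-alarm rate = 0.105

z(hit rate) = z(0.793) = 0.8169
z(FA) = z(H) − d' = 0.8169 − 2.07 = -1.2531
false-alarm rate = Φ(-1.2531) = 0.1051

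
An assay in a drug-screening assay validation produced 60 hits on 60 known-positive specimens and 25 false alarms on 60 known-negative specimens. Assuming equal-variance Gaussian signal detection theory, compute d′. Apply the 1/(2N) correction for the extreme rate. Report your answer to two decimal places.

The hit rate is 60/60 = 1, so apply the 1/(2N) correction: H → 1 − 1/(2·60) = 0.99167.
z(H) = z(0.99167) = 2.394
z(FA) = z(0.41667) = -0.210
d' = 2.394 − (-0.210) = 2.604

d′ = 2.60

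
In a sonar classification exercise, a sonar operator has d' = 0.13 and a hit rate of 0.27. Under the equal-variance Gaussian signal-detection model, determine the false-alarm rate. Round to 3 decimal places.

false-alarm rate = 0.229

z(hit rate) = z(0.27) = -0.6128
z(FA) = z(H) − d' = -0.6128 − 0.13 = -0.7428
false-alarm rate = Φ(-0.7428) = 0.2288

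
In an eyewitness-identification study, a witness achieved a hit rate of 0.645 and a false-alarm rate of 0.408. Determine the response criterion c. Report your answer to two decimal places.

c = -0.07

z(0.645) = 0.3719, z(0.408) = -0.2327
c = −½·[z(H) + z(FA)] = −0.5 × (0.3719 + (-0.2327)) = -0.0696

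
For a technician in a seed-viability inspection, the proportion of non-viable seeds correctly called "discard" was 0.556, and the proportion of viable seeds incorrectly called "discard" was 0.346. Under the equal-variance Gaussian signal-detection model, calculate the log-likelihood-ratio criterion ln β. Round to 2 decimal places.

Φ⁻¹(H) = Φ⁻¹(0.556) = 0.141
Φ⁻¹(FA) = Φ⁻¹(0.346) = -0.396
ln β = −½·[z(H)² − z(FA)²] = −0.5 × (0.020 − 0.157) = 0.0685

ln β = 0.07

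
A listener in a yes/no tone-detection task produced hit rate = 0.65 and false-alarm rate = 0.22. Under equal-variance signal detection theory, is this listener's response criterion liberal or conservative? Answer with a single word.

z(H) = 0.385, z(FA) = -0.772
c = −½·(z(H) + z(FA)) = 0.1935
c > 0 → conservative criterion (biased toward responding “no”).

conservative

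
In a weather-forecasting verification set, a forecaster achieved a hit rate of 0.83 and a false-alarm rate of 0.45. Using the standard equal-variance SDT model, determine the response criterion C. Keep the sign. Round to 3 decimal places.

C = -0.414

z(0.83) = 0.9542, z(0.45) = -0.1257
c = −½·[z(H) + z(FA)] = −0.5 × (0.9542 + (-0.1257)) = -0.41425
c < 0: the forecaster has a liberal response bias.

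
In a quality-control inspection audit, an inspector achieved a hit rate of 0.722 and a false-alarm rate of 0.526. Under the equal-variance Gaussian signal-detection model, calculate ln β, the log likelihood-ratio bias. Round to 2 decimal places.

ln β = -0.17

z(H) = z(0.722) = 0.589
z(FA) = z(0.526) = 0.065
ln β = −½·[z(H)² − z(FA)²] = −0.5 × (0.347 − 0.004) = -0.1715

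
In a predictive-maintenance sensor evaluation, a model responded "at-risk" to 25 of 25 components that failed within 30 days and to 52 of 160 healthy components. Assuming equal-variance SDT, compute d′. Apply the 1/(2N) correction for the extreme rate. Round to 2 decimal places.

The hit rate is 25/25 = 1, so apply the 1/(2N) correction: H → 1 − 1/(2·25) = 0.98000.
z(H) = z(0.98000) = 2.054
z(FA) = z(0.32500) = -0.454
d' = 2.054 − (-0.454) = 2.508

d′ = 2.51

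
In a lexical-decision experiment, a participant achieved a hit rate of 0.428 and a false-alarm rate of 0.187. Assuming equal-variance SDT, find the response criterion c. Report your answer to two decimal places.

c = 0.54

z(H) = z(0.428) = -0.1815
z(FA) = z(0.187) = -0.8890
c = −½·[z(H) + z(FA)] = −0.5 × (-0.1815 + (-0.8890)) = 0.53525
c > 0: the participant has a conservative response bias.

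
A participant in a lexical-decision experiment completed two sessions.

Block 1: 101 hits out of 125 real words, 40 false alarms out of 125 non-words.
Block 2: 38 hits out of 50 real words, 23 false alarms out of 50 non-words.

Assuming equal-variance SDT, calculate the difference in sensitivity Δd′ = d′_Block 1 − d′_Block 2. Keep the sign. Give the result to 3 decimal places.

Δd′ = 0.532

Block 1: z(0.8080) = 0.8705, z(0.3200) = -0.4677, d' = 1.3382
Block 2: z(0.7600) = 0.7063, z(0.4600) = -0.1004, d' = 0.8067
Δd' = d'_Block 1 − d'_Block 2 = 1.3382 − 0.8067 = 0.5315
Block 1 has the higher sensitivity.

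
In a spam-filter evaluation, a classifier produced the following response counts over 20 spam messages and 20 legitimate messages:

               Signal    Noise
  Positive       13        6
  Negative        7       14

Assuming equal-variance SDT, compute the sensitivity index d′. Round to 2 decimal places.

H = 13/20 = 0.6500
FA = 6/20 = 0.3000
z(H) = 0.3853
z(FA) = -0.5244
d' = z(H) − z(FA) = 0.3853 − (-0.5244) = 0.9097

d′ = 0.91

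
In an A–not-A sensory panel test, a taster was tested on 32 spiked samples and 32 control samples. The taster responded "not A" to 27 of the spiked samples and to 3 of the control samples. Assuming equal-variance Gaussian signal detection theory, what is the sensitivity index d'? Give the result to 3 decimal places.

H = 27/32 = 0.8438
FA = 3/32 = 0.0938
z(H) = z(0.8438) = 1.0102
z(FA) = z(0.0938) = -1.3177
d' = z(H) − z(FA) = 1.0102 − (-1.3177) = 2.3279

d' = 2.328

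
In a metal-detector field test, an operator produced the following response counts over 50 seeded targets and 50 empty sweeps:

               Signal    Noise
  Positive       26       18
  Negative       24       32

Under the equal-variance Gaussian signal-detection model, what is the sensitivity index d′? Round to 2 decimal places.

H = 26/50 = 0.5200
FA = 18/50 = 0.3600
Φ⁻¹(H) = 0.0502
Φ⁻¹(FA) = -0.3585
d' = z(H) − z(FA) = 0.0502 − (-0.3585) = 0.4087

d′ = 0.41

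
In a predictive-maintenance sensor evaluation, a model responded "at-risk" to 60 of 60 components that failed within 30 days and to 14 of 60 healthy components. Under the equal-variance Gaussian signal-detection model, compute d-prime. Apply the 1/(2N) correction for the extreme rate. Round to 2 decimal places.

d-prime = 3.12

The hit rate is 60/60 = 1, so apply the 1/(2N) correction: H → 1 − 1/(2·60) = 0.99167.
z(H) = z(0.99167) = 2.394
z(FA) = z(0.23333) = -0.728
d' = 2.394 − (-0.728) = 3.122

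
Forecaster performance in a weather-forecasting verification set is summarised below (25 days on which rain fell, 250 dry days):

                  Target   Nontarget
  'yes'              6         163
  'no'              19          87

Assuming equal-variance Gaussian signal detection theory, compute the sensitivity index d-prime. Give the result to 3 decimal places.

d-prime = -1.097

H = 6/25 = 0.2400
FA = 163/250 = 0.6520
z(H) = -0.7063
z(FA) = 0.3907
d' = z(H) − z(FA) = -0.7063 − 0.3907 = -1.0970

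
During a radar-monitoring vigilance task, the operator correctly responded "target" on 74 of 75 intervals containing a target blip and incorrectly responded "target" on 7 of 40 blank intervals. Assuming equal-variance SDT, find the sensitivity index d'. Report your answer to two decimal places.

H = 74/75 = 0.9867
FA = 7/40 = 0.1750
Φ⁻¹(0.9867) = 2.217, Φ⁻¹(0.1750) = -0.935
d' = z(H) − z(FA) = 2.217 − (-0.935) = 3.152

d' = 3.15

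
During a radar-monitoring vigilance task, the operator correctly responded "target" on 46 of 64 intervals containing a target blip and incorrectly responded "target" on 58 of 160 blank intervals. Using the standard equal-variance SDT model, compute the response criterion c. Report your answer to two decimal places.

c = -0.11

H = 46/64 = 0.7188
FA = 58/160 = 0.3625
z(H) = z(0.7188) = 0.5793
z(FA) = z(0.3625) = -0.3518
c = −½·[z(H) + z(FA)] = −0.5 × (0.5793 + (-0.3518)) = -0.11375
c < 0: the operator has a liberal response bias.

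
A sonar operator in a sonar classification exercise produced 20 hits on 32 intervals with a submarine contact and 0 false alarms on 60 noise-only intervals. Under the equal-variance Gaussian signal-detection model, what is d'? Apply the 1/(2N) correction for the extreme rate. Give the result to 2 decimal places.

The false-alarm rate is 0/60 = 0, so apply the 1/(2N) correction: FA → 1/(2·60) = 0.00833.
z(H) = z(0.62500) = 0.319
z(FA) = z(0.00833) = -2.394
d' = 0.319 − (-2.394) = 2.713

d' = 2.71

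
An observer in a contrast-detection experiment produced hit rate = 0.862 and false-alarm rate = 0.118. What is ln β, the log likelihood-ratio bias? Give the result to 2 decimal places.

ln β = 0.11

Φ⁻¹(H) = 1.089
Φ⁻¹(FA) = -1.185
ln β = −½·[z(H)² − z(FA)²] = −0.5 × (1.186 − 1.404) = 0.109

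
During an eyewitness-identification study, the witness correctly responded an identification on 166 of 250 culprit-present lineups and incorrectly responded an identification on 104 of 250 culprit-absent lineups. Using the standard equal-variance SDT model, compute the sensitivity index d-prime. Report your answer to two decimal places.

H = 166/250 = 0.6640
FA = 104/250 = 0.4160
z(0.6640) = 0.4234, z(0.4160) = -0.2121
d' = z(H) − z(FA) = 0.4234 − (-0.2121) = 0.6355

d-prime = 0.64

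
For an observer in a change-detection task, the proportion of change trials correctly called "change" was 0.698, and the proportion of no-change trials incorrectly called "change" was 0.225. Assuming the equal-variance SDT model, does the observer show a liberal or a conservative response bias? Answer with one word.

conservative

z(H) = 0.519, z(FA) = -0.755
c = −½·(z(H) + z(FA)) = 0.118
c > 0 → conservative criterion (biased toward responding “no”).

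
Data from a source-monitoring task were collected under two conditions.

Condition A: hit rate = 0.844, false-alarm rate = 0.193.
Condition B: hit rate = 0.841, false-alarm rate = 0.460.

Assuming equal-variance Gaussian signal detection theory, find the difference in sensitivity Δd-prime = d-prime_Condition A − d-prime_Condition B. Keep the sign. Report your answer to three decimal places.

Condition A: z(0.844) = 1.0110, z(0.193) = -0.8669, d' = 1.8779
Condition B: z(0.841) = 0.9986, z(0.460) = -0.1004, d' = 1.0990
Δd' = d'_Condition A − d'_Condition B = 1.8779 − 1.0990 = 0.7789
Condition A has the higher sensitivity.

Δd-prime = 0.779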